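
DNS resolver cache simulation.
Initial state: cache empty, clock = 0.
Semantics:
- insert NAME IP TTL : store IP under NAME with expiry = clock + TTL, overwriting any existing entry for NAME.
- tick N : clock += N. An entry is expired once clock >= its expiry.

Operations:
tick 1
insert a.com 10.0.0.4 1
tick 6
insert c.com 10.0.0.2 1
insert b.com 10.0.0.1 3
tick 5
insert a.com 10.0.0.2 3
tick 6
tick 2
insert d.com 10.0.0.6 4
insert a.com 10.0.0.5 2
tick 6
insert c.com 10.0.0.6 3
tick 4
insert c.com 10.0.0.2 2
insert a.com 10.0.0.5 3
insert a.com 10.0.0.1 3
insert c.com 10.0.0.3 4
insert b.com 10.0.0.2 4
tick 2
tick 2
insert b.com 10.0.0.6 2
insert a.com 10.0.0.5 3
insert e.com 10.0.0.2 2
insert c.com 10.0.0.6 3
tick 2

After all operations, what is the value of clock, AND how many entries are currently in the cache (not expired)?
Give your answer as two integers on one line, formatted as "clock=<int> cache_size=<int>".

Answer: clock=36 cache_size=2

Derivation:
Op 1: tick 1 -> clock=1.
Op 2: insert a.com -> 10.0.0.4 (expiry=1+1=2). clock=1
Op 3: tick 6 -> clock=7. purged={a.com}
Op 4: insert c.com -> 10.0.0.2 (expiry=7+1=8). clock=7
Op 5: insert b.com -> 10.0.0.1 (expiry=7+3=10). clock=7
Op 6: tick 5 -> clock=12. purged={b.com,c.com}
Op 7: insert a.com -> 10.0.0.2 (expiry=12+3=15). clock=12
Op 8: tick 6 -> clock=18. purged={a.com}
Op 9: tick 2 -> clock=20.
Op 10: insert d.com -> 10.0.0.6 (expiry=20+4=24). clock=20
Op 11: insert a.com -> 10.0.0.5 (expiry=20+2=22). clock=20
Op 12: tick 6 -> clock=26. purged={a.com,d.com}
Op 13: insert c.com -> 10.0.0.6 (expiry=26+3=29). clock=26
Op 14: tick 4 -> clock=30. purged={c.com}
Op 15: insert c.com -> 10.0.0.2 (expiry=30+2=32). clock=30
Op 16: insert a.com -> 10.0.0.5 (expiry=30+3=33). clock=30
Op 17: insert a.com -> 10.0.0.1 (expiry=30+3=33). clock=30
Op 18: insert c.com -> 10.0.0.3 (expiry=30+4=34). clock=30
Op 19: insert b.com -> 10.0.0.2 (expiry=30+4=34). clock=30
Op 20: tick 2 -> clock=32.
Op 21: tick 2 -> clock=34. purged={a.com,b.com,c.com}
Op 22: insert b.com -> 10.0.0.6 (expiry=34+2=36). clock=34
Op 23: insert a.com -> 10.0.0.5 (expiry=34+3=37). clock=34
Op 24: insert e.com -> 10.0.0.2 (expiry=34+2=36). clock=34
Op 25: insert c.com -> 10.0.0.6 (expiry=34+3=37). clock=34
Op 26: tick 2 -> clock=36. purged={b.com,e.com}
Final clock = 36
Final cache (unexpired): {a.com,c.com} -> size=2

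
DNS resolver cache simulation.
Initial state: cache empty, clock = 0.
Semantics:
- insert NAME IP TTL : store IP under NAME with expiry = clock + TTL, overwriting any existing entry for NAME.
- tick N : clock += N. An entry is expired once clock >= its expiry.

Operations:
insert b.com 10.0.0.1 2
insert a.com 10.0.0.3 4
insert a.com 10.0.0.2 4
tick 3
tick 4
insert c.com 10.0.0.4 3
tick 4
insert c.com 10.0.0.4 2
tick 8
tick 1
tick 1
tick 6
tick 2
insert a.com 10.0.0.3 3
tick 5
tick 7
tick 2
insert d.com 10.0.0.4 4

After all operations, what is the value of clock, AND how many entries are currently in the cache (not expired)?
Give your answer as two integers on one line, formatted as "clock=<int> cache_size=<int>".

Op 1: insert b.com -> 10.0.0.1 (expiry=0+2=2). clock=0
Op 2: insert a.com -> 10.0.0.3 (expiry=0+4=4). clock=0
Op 3: insert a.com -> 10.0.0.2 (expiry=0+4=4). clock=0
Op 4: tick 3 -> clock=3. purged={b.com}
Op 5: tick 4 -> clock=7. purged={a.com}
Op 6: insert c.com -> 10.0.0.4 (expiry=7+3=10). clock=7
Op 7: tick 4 -> clock=11. purged={c.com}
Op 8: insert c.com -> 10.0.0.4 (expiry=11+2=13). clock=11
Op 9: tick 8 -> clock=19. purged={c.com}
Op 10: tick 1 -> clock=20.
Op 11: tick 1 -> clock=21.
Op 12: tick 6 -> clock=27.
Op 13: tick 2 -> clock=29.
Op 14: insert a.com -> 10.0.0.3 (expiry=29+3=32). clock=29
Op 15: tick 5 -> clock=34. purged={a.com}
Op 16: tick 7 -> clock=41.
Op 17: tick 2 -> clock=43.
Op 18: insert d.com -> 10.0.0.4 (expiry=43+4=47). clock=43
Final clock = 43
Final cache (unexpired): {d.com} -> size=1

Answer: clock=43 cache_size=1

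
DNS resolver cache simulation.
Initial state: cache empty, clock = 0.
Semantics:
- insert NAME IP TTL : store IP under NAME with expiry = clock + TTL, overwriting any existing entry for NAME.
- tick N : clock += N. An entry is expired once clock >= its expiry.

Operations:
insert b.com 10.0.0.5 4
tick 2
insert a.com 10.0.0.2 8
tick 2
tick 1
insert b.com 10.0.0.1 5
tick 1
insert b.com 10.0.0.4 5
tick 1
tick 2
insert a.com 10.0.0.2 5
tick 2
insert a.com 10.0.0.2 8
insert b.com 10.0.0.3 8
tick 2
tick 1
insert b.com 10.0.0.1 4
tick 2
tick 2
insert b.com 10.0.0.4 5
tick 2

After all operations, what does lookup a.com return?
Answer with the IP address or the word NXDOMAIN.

Answer: NXDOMAIN

Derivation:
Op 1: insert b.com -> 10.0.0.5 (expiry=0+4=4). clock=0
Op 2: tick 2 -> clock=2.
Op 3: insert a.com -> 10.0.0.2 (expiry=2+8=10). clock=2
Op 4: tick 2 -> clock=4. purged={b.com}
Op 5: tick 1 -> clock=5.
Op 6: insert b.com -> 10.0.0.1 (expiry=5+5=10). clock=5
Op 7: tick 1 -> clock=6.
Op 8: insert b.com -> 10.0.0.4 (expiry=6+5=11). clock=6
Op 9: tick 1 -> clock=7.
Op 10: tick 2 -> clock=9.
Op 11: insert a.com -> 10.0.0.2 (expiry=9+5=14). clock=9
Op 12: tick 2 -> clock=11. purged={b.com}
Op 13: insert a.com -> 10.0.0.2 (expiry=11+8=19). clock=11
Op 14: insert b.com -> 10.0.0.3 (expiry=11+8=19). clock=11
Op 15: tick 2 -> clock=13.
Op 16: tick 1 -> clock=14.
Op 17: insert b.com -> 10.0.0.1 (expiry=14+4=18). clock=14
Op 18: tick 2 -> clock=16.
Op 19: tick 2 -> clock=18. purged={b.com}
Op 20: insert b.com -> 10.0.0.4 (expiry=18+5=23). clock=18
Op 21: tick 2 -> clock=20. purged={a.com}
lookup a.com: not in cache (expired or never inserted)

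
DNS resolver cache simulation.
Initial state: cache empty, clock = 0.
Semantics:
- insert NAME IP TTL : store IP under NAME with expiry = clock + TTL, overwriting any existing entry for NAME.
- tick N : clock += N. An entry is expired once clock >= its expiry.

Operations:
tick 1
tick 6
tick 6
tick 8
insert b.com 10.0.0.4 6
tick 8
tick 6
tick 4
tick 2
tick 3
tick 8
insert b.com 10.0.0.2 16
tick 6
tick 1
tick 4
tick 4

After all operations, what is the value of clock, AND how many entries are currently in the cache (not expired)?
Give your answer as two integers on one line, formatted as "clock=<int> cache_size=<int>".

Answer: clock=67 cache_size=1

Derivation:
Op 1: tick 1 -> clock=1.
Op 2: tick 6 -> clock=7.
Op 3: tick 6 -> clock=13.
Op 4: tick 8 -> clock=21.
Op 5: insert b.com -> 10.0.0.4 (expiry=21+6=27). clock=21
Op 6: tick 8 -> clock=29. purged={b.com}
Op 7: tick 6 -> clock=35.
Op 8: tick 4 -> clock=39.
Op 9: tick 2 -> clock=41.
Op 10: tick 3 -> clock=44.
Op 11: tick 8 -> clock=52.
Op 12: insert b.com -> 10.0.0.2 (expiry=52+16=68). clock=52
Op 13: tick 6 -> clock=58.
Op 14: tick 1 -> clock=59.
Op 15: tick 4 -> clock=63.
Op 16: tick 4 -> clock=67.
Final clock = 67
Final cache (unexpired): {b.com} -> size=1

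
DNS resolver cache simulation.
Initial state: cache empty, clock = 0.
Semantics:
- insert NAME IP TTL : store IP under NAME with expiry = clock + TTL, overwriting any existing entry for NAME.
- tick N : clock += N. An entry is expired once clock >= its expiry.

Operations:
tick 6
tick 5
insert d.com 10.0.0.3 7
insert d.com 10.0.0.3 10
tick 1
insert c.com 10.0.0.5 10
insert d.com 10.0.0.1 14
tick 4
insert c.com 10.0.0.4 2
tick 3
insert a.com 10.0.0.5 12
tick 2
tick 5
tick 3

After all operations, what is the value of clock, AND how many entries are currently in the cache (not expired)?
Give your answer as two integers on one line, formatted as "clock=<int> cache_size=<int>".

Answer: clock=29 cache_size=1

Derivation:
Op 1: tick 6 -> clock=6.
Op 2: tick 5 -> clock=11.
Op 3: insert d.com -> 10.0.0.3 (expiry=11+7=18). clock=11
Op 4: insert d.com -> 10.0.0.3 (expiry=11+10=21). clock=11
Op 5: tick 1 -> clock=12.
Op 6: insert c.com -> 10.0.0.5 (expiry=12+10=22). clock=12
Op 7: insert d.com -> 10.0.0.1 (expiry=12+14=26). clock=12
Op 8: tick 4 -> clock=16.
Op 9: insert c.com -> 10.0.0.4 (expiry=16+2=18). clock=16
Op 10: tick 3 -> clock=19. purged={c.com}
Op 11: insert a.com -> 10.0.0.5 (expiry=19+12=31). clock=19
Op 12: tick 2 -> clock=21.
Op 13: tick 5 -> clock=26. purged={d.com}
Op 14: tick 3 -> clock=29.
Final clock = 29
Final cache (unexpired): {a.com} -> size=1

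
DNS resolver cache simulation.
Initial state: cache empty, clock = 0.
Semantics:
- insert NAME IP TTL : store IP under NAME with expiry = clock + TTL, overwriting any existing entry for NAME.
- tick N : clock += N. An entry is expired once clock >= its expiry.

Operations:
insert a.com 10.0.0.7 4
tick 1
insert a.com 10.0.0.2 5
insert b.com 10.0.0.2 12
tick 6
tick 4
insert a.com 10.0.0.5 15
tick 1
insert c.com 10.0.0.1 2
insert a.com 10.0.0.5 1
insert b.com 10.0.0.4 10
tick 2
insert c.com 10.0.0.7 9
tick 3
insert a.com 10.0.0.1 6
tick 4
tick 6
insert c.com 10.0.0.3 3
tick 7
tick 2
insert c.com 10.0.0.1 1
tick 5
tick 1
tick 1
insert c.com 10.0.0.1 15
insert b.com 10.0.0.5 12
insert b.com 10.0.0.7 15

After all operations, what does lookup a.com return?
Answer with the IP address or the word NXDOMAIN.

Answer: NXDOMAIN

Derivation:
Op 1: insert a.com -> 10.0.0.7 (expiry=0+4=4). clock=0
Op 2: tick 1 -> clock=1.
Op 3: insert a.com -> 10.0.0.2 (expiry=1+5=6). clock=1
Op 4: insert b.com -> 10.0.0.2 (expiry=1+12=13). clock=1
Op 5: tick 6 -> clock=7. purged={a.com}
Op 6: tick 4 -> clock=11.
Op 7: insert a.com -> 10.0.0.5 (expiry=11+15=26). clock=11
Op 8: tick 1 -> clock=12.
Op 9: insert c.com -> 10.0.0.1 (expiry=12+2=14). clock=12
Op 10: insert a.com -> 10.0.0.5 (expiry=12+1=13). clock=12
Op 11: insert b.com -> 10.0.0.4 (expiry=12+10=22). clock=12
Op 12: tick 2 -> clock=14. purged={a.com,c.com}
Op 13: insert c.com -> 10.0.0.7 (expiry=14+9=23). clock=14
Op 14: tick 3 -> clock=17.
Op 15: insert a.com -> 10.0.0.1 (expiry=17+6=23). clock=17
Op 16: tick 4 -> clock=21.
Op 17: tick 6 -> clock=27. purged={a.com,b.com,c.com}
Op 18: insert c.com -> 10.0.0.3 (expiry=27+3=30). clock=27
Op 19: tick 7 -> clock=34. purged={c.com}
Op 20: tick 2 -> clock=36.
Op 21: insert c.com -> 10.0.0.1 (expiry=36+1=37). clock=36
Op 22: tick 5 -> clock=41. purged={c.com}
Op 23: tick 1 -> clock=42.
Op 24: tick 1 -> clock=43.
Op 25: insert c.com -> 10.0.0.1 (expiry=43+15=58). clock=43
Op 26: insert b.com -> 10.0.0.5 (expiry=43+12=55). clock=43
Op 27: insert b.com -> 10.0.0.7 (expiry=43+15=58). clock=43
lookup a.com: not in cache (expired or never inserted)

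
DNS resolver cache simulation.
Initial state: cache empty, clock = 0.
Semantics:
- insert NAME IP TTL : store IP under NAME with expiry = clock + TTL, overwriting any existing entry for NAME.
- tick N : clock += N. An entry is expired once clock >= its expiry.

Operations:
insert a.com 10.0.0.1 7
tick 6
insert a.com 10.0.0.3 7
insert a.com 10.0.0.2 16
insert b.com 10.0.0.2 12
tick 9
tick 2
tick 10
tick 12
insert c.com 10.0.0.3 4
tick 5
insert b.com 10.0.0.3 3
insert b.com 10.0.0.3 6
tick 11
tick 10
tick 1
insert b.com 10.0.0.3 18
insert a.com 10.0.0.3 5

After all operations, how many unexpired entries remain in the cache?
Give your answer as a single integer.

Answer: 2

Derivation:
Op 1: insert a.com -> 10.0.0.1 (expiry=0+7=7). clock=0
Op 2: tick 6 -> clock=6.
Op 3: insert a.com -> 10.0.0.3 (expiry=6+7=13). clock=6
Op 4: insert a.com -> 10.0.0.2 (expiry=6+16=22). clock=6
Op 5: insert b.com -> 10.0.0.2 (expiry=6+12=18). clock=6
Op 6: tick 9 -> clock=15.
Op 7: tick 2 -> clock=17.
Op 8: tick 10 -> clock=27. purged={a.com,b.com}
Op 9: tick 12 -> clock=39.
Op 10: insert c.com -> 10.0.0.3 (expiry=39+4=43). clock=39
Op 11: tick 5 -> clock=44. purged={c.com}
Op 12: insert b.com -> 10.0.0.3 (expiry=44+3=47). clock=44
Op 13: insert b.com -> 10.0.0.3 (expiry=44+6=50). clock=44
Op 14: tick 11 -> clock=55. purged={b.com}
Op 15: tick 10 -> clock=65.
Op 16: tick 1 -> clock=66.
Op 17: insert b.com -> 10.0.0.3 (expiry=66+18=84). clock=66
Op 18: insert a.com -> 10.0.0.3 (expiry=66+5=71). clock=66
Final cache (unexpired): {a.com,b.com} -> size=2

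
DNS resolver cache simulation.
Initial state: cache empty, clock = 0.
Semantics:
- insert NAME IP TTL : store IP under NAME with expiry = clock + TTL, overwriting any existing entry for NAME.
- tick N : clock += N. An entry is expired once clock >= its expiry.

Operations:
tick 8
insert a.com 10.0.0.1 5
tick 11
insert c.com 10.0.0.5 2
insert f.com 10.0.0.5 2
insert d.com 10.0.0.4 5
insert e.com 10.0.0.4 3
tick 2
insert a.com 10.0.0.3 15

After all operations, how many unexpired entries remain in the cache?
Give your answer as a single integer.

Answer: 3

Derivation:
Op 1: tick 8 -> clock=8.
Op 2: insert a.com -> 10.0.0.1 (expiry=8+5=13). clock=8
Op 3: tick 11 -> clock=19. purged={a.com}
Op 4: insert c.com -> 10.0.0.5 (expiry=19+2=21). clock=19
Op 5: insert f.com -> 10.0.0.5 (expiry=19+2=21). clock=19
Op 6: insert d.com -> 10.0.0.4 (expiry=19+5=24). clock=19
Op 7: insert e.com -> 10.0.0.4 (expiry=19+3=22). clock=19
Op 8: tick 2 -> clock=21. purged={c.com,f.com}
Op 9: insert a.com -> 10.0.0.3 (expiry=21+15=36). clock=21
Final cache (unexpired): {a.com,d.com,e.com} -> size=3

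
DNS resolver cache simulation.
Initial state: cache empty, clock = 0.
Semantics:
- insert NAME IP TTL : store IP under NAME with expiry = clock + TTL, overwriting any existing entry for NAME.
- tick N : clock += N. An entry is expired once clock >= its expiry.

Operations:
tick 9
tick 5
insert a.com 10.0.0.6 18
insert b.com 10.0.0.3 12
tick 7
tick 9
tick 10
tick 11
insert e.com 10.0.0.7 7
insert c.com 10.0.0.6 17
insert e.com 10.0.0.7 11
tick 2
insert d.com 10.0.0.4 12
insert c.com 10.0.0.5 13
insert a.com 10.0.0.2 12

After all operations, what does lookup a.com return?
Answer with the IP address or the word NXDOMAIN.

Answer: 10.0.0.2

Derivation:
Op 1: tick 9 -> clock=9.
Op 2: tick 5 -> clock=14.
Op 3: insert a.com -> 10.0.0.6 (expiry=14+18=32). clock=14
Op 4: insert b.com -> 10.0.0.3 (expiry=14+12=26). clock=14
Op 5: tick 7 -> clock=21.
Op 6: tick 9 -> clock=30. purged={b.com}
Op 7: tick 10 -> clock=40. purged={a.com}
Op 8: tick 11 -> clock=51.
Op 9: insert e.com -> 10.0.0.7 (expiry=51+7=58). clock=51
Op 10: insert c.com -> 10.0.0.6 (expiry=51+17=68). clock=51
Op 11: insert e.com -> 10.0.0.7 (expiry=51+11=62). clock=51
Op 12: tick 2 -> clock=53.
Op 13: insert d.com -> 10.0.0.4 (expiry=53+12=65). clock=53
Op 14: insert c.com -> 10.0.0.5 (expiry=53+13=66). clock=53
Op 15: insert a.com -> 10.0.0.2 (expiry=53+12=65). clock=53
lookup a.com: present, ip=10.0.0.2 expiry=65 > clock=53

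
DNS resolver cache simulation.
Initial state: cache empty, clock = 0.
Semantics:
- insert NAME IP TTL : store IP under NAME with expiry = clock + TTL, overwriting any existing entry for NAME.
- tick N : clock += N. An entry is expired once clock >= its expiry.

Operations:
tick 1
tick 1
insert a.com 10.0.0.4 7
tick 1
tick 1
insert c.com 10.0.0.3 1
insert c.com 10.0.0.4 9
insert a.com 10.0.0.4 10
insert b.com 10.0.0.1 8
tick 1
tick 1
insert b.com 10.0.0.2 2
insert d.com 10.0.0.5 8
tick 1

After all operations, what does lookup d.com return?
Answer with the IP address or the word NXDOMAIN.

Op 1: tick 1 -> clock=1.
Op 2: tick 1 -> clock=2.
Op 3: insert a.com -> 10.0.0.4 (expiry=2+7=9). clock=2
Op 4: tick 1 -> clock=3.
Op 5: tick 1 -> clock=4.
Op 6: insert c.com -> 10.0.0.3 (expiry=4+1=5). clock=4
Op 7: insert c.com -> 10.0.0.4 (expiry=4+9=13). clock=4
Op 8: insert a.com -> 10.0.0.4 (expiry=4+10=14). clock=4
Op 9: insert b.com -> 10.0.0.1 (expiry=4+8=12). clock=4
Op 10: tick 1 -> clock=5.
Op 11: tick 1 -> clock=6.
Op 12: insert b.com -> 10.0.0.2 (expiry=6+2=8). clock=6
Op 13: insert d.com -> 10.0.0.5 (expiry=6+8=14). clock=6
Op 14: tick 1 -> clock=7.
lookup d.com: present, ip=10.0.0.5 expiry=14 > clock=7

Answer: 10.0.0.5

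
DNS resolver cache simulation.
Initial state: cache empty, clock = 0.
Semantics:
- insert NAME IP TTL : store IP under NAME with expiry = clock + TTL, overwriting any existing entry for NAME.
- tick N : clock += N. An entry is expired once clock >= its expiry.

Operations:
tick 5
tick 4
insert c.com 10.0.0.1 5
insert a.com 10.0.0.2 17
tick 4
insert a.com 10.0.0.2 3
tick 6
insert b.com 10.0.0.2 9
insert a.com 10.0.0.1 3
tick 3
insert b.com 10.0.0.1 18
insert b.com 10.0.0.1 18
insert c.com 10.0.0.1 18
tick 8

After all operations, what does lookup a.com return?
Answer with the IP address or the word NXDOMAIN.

Answer: NXDOMAIN

Derivation:
Op 1: tick 5 -> clock=5.
Op 2: tick 4 -> clock=9.
Op 3: insert c.com -> 10.0.0.1 (expiry=9+5=14). clock=9
Op 4: insert a.com -> 10.0.0.2 (expiry=9+17=26). clock=9
Op 5: tick 4 -> clock=13.
Op 6: insert a.com -> 10.0.0.2 (expiry=13+3=16). clock=13
Op 7: tick 6 -> clock=19. purged={a.com,c.com}
Op 8: insert b.com -> 10.0.0.2 (expiry=19+9=28). clock=19
Op 9: insert a.com -> 10.0.0.1 (expiry=19+3=22). clock=19
Op 10: tick 3 -> clock=22. purged={a.com}
Op 11: insert b.com -> 10.0.0.1 (expiry=22+18=40). clock=22
Op 12: insert b.com -> 10.0.0.1 (expiry=22+18=40). clock=22
Op 13: insert c.com -> 10.0.0.1 (expiry=22+18=40). clock=22
Op 14: tick 8 -> clock=30.
lookup a.com: not in cache (expired or never inserted)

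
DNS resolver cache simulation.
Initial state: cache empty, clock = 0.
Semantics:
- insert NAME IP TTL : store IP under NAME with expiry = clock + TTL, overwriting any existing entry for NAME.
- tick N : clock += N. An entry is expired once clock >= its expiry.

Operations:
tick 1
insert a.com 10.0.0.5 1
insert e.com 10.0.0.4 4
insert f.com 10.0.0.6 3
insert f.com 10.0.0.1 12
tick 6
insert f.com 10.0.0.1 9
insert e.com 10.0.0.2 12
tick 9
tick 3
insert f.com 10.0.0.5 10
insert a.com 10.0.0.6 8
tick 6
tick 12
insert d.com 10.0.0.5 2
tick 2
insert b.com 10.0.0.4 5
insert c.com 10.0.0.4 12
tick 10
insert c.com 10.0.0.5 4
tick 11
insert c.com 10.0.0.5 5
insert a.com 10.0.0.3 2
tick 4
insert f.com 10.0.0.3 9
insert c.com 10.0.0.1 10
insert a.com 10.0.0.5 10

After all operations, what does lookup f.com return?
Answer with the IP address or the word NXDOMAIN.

Answer: 10.0.0.3

Derivation:
Op 1: tick 1 -> clock=1.
Op 2: insert a.com -> 10.0.0.5 (expiry=1+1=2). clock=1
Op 3: insert e.com -> 10.0.0.4 (expiry=1+4=5). clock=1
Op 4: insert f.com -> 10.0.0.6 (expiry=1+3=4). clock=1
Op 5: insert f.com -> 10.0.0.1 (expiry=1+12=13). clock=1
Op 6: tick 6 -> clock=7. purged={a.com,e.com}
Op 7: insert f.com -> 10.0.0.1 (expiry=7+9=16). clock=7
Op 8: insert e.com -> 10.0.0.2 (expiry=7+12=19). clock=7
Op 9: tick 9 -> clock=16. purged={f.com}
Op 10: tick 3 -> clock=19. purged={e.com}
Op 11: insert f.com -> 10.0.0.5 (expiry=19+10=29). clock=19
Op 12: insert a.com -> 10.0.0.6 (expiry=19+8=27). clock=19
Op 13: tick 6 -> clock=25.
Op 14: tick 12 -> clock=37. purged={a.com,f.com}
Op 15: insert d.com -> 10.0.0.5 (expiry=37+2=39). clock=37
Op 16: tick 2 -> clock=39. purged={d.com}
Op 17: insert b.com -> 10.0.0.4 (expiry=39+5=44). clock=39
Op 18: insert c.com -> 10.0.0.4 (expiry=39+12=51). clock=39
Op 19: tick 10 -> clock=49. purged={b.com}
Op 20: insert c.com -> 10.0.0.5 (expiry=49+4=53). clock=49
Op 21: tick 11 -> clock=60. purged={c.com}
Op 22: insert c.com -> 10.0.0.5 (expiry=60+5=65). clock=60
Op 23: insert a.com -> 10.0.0.3 (expiry=60+2=62). clock=60
Op 24: tick 4 -> clock=64. purged={a.com}
Op 25: insert f.com -> 10.0.0.3 (expiry=64+9=73). clock=64
Op 26: insert c.com -> 10.0.0.1 (expiry=64+10=74). clock=64
Op 27: insert a.com -> 10.0.0.5 (expiry=64+10=74). clock=64
lookup f.com: present, ip=10.0.0.3 expiry=73 > clock=64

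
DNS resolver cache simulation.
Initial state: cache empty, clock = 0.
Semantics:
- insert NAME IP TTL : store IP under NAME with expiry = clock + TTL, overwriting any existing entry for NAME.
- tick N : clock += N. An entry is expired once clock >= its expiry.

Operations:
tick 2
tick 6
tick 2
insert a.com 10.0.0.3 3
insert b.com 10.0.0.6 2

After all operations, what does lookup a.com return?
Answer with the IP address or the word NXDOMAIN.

Answer: 10.0.0.3

Derivation:
Op 1: tick 2 -> clock=2.
Op 2: tick 6 -> clock=8.
Op 3: tick 2 -> clock=10.
Op 4: insert a.com -> 10.0.0.3 (expiry=10+3=13). clock=10
Op 5: insert b.com -> 10.0.0.6 (expiry=10+2=12). clock=10
lookup a.com: present, ip=10.0.0.3 expiry=13 > clock=10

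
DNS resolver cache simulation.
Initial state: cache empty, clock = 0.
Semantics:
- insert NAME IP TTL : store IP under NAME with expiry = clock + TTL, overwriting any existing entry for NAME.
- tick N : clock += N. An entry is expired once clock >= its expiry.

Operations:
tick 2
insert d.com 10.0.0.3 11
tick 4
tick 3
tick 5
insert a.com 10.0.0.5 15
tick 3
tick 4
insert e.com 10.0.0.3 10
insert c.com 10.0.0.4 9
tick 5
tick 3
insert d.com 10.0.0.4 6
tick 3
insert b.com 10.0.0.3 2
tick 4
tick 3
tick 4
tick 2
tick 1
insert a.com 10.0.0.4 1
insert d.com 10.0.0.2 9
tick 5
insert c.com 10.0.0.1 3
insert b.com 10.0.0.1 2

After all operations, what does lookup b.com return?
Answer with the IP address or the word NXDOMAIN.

Answer: 10.0.0.1

Derivation:
Op 1: tick 2 -> clock=2.
Op 2: insert d.com -> 10.0.0.3 (expiry=2+11=13). clock=2
Op 3: tick 4 -> clock=6.
Op 4: tick 3 -> clock=9.
Op 5: tick 5 -> clock=14. purged={d.com}
Op 6: insert a.com -> 10.0.0.5 (expiry=14+15=29). clock=14
Op 7: tick 3 -> clock=17.
Op 8: tick 4 -> clock=21.
Op 9: insert e.com -> 10.0.0.3 (expiry=21+10=31). clock=21
Op 10: insert c.com -> 10.0.0.4 (expiry=21+9=30). clock=21
Op 11: tick 5 -> clock=26.
Op 12: tick 3 -> clock=29. purged={a.com}
Op 13: insert d.com -> 10.0.0.4 (expiry=29+6=35). clock=29
Op 14: tick 3 -> clock=32. purged={c.com,e.com}
Op 15: insert b.com -> 10.0.0.3 (expiry=32+2=34). clock=32
Op 16: tick 4 -> clock=36. purged={b.com,d.com}
Op 17: tick 3 -> clock=39.
Op 18: tick 4 -> clock=43.
Op 19: tick 2 -> clock=45.
Op 20: tick 1 -> clock=46.
Op 21: insert a.com -> 10.0.0.4 (expiry=46+1=47). clock=46
Op 22: insert d.com -> 10.0.0.2 (expiry=46+9=55). clock=46
Op 23: tick 5 -> clock=51. purged={a.com}
Op 24: insert c.com -> 10.0.0.1 (expiry=51+3=54). clock=51
Op 25: insert b.com -> 10.0.0.1 (expiry=51+2=53). clock=51
lookup b.com: present, ip=10.0.0.1 expiry=53 > clock=51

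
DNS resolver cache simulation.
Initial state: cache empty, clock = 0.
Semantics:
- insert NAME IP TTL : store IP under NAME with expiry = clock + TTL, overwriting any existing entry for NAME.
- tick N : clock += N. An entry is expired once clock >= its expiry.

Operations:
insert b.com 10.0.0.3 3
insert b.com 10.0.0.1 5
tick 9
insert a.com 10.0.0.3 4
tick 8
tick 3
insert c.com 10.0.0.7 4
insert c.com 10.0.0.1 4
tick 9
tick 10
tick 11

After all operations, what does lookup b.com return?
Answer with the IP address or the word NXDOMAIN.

Op 1: insert b.com -> 10.0.0.3 (expiry=0+3=3). clock=0
Op 2: insert b.com -> 10.0.0.1 (expiry=0+5=5). clock=0
Op 3: tick 9 -> clock=9. purged={b.com}
Op 4: insert a.com -> 10.0.0.3 (expiry=9+4=13). clock=9
Op 5: tick 8 -> clock=17. purged={a.com}
Op 6: tick 3 -> clock=20.
Op 7: insert c.com -> 10.0.0.7 (expiry=20+4=24). clock=20
Op 8: insert c.com -> 10.0.0.1 (expiry=20+4=24). clock=20
Op 9: tick 9 -> clock=29. purged={c.com}
Op 10: tick 10 -> clock=39.
Op 11: tick 11 -> clock=50.
lookup b.com: not in cache (expired or never inserted)

Answer: NXDOMAIN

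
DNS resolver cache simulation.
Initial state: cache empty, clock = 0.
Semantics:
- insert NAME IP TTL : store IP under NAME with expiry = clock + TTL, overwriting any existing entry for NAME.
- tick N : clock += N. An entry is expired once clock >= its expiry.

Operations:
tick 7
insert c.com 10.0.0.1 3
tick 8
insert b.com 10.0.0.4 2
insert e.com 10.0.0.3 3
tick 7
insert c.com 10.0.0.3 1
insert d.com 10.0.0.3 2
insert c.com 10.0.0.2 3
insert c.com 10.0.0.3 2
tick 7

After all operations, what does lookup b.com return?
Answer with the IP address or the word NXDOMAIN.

Answer: NXDOMAIN

Derivation:
Op 1: tick 7 -> clock=7.
Op 2: insert c.com -> 10.0.0.1 (expiry=7+3=10). clock=7
Op 3: tick 8 -> clock=15. purged={c.com}
Op 4: insert b.com -> 10.0.0.4 (expiry=15+2=17). clock=15
Op 5: insert e.com -> 10.0.0.3 (expiry=15+3=18). clock=15
Op 6: tick 7 -> clock=22. purged={b.com,e.com}
Op 7: insert c.com -> 10.0.0.3 (expiry=22+1=23). clock=22
Op 8: insert d.com -> 10.0.0.3 (expiry=22+2=24). clock=22
Op 9: insert c.com -> 10.0.0.2 (expiry=22+3=25). clock=22
Op 10: insert c.com -> 10.0.0.3 (expiry=22+2=24). clock=22
Op 11: tick 7 -> clock=29. purged={c.com,d.com}
lookup b.com: not in cache (expired or never inserted)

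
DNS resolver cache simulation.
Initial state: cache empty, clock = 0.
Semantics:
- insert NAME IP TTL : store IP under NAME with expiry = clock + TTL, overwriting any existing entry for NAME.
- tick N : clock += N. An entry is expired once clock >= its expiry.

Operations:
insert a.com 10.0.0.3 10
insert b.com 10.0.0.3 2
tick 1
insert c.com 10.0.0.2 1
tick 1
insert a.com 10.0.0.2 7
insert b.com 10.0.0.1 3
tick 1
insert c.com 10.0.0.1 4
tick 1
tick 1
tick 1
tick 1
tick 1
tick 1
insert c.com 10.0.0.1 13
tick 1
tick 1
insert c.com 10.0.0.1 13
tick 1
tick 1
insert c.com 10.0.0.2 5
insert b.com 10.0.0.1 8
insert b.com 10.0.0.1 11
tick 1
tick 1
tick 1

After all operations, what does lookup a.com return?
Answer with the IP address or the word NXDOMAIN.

Answer: NXDOMAIN

Derivation:
Op 1: insert a.com -> 10.0.0.3 (expiry=0+10=10). clock=0
Op 2: insert b.com -> 10.0.0.3 (expiry=0+2=2). clock=0
Op 3: tick 1 -> clock=1.
Op 4: insert c.com -> 10.0.0.2 (expiry=1+1=2). clock=1
Op 5: tick 1 -> clock=2. purged={b.com,c.com}
Op 6: insert a.com -> 10.0.0.2 (expiry=2+7=9). clock=2
Op 7: insert b.com -> 10.0.0.1 (expiry=2+3=5). clock=2
Op 8: tick 1 -> clock=3.
Op 9: insert c.com -> 10.0.0.1 (expiry=3+4=7). clock=3
Op 10: tick 1 -> clock=4.
Op 11: tick 1 -> clock=5. purged={b.com}
Op 12: tick 1 -> clock=6.
Op 13: tick 1 -> clock=7. purged={c.com}
Op 14: tick 1 -> clock=8.
Op 15: tick 1 -> clock=9. purged={a.com}
Op 16: insert c.com -> 10.0.0.1 (expiry=9+13=22). clock=9
Op 17: tick 1 -> clock=10.
Op 18: tick 1 -> clock=11.
Op 19: insert c.com -> 10.0.0.1 (expiry=11+13=24). clock=11
Op 20: tick 1 -> clock=12.
Op 21: tick 1 -> clock=13.
Op 22: insert c.com -> 10.0.0.2 (expiry=13+5=18). clock=13
Op 23: insert b.com -> 10.0.0.1 (expiry=13+8=21). clock=13
Op 24: insert b.com -> 10.0.0.1 (expiry=13+11=24). clock=13
Op 25: tick 1 -> clock=14.
Op 26: tick 1 -> clock=15.
Op 27: tick 1 -> clock=16.
lookup a.com: not in cache (expired or never inserted)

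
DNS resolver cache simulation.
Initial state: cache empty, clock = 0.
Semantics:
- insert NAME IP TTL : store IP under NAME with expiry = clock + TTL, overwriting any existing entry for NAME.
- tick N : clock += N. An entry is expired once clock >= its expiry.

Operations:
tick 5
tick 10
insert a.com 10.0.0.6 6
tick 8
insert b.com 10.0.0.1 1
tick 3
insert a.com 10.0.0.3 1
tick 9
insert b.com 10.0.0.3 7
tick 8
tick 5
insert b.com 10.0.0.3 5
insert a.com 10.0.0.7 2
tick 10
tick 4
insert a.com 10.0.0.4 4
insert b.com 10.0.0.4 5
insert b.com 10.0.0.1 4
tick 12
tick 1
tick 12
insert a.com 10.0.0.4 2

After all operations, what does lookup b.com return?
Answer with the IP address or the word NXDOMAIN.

Answer: NXDOMAIN

Derivation:
Op 1: tick 5 -> clock=5.
Op 2: tick 10 -> clock=15.
Op 3: insert a.com -> 10.0.0.6 (expiry=15+6=21). clock=15
Op 4: tick 8 -> clock=23. purged={a.com}
Op 5: insert b.com -> 10.0.0.1 (expiry=23+1=24). clock=23
Op 6: tick 3 -> clock=26. purged={b.com}
Op 7: insert a.com -> 10.0.0.3 (expiry=26+1=27). clock=26
Op 8: tick 9 -> clock=35. purged={a.com}
Op 9: insert b.com -> 10.0.0.3 (expiry=35+7=42). clock=35
Op 10: tick 8 -> clock=43. purged={b.com}
Op 11: tick 5 -> clock=48.
Op 12: insert b.com -> 10.0.0.3 (expiry=48+5=53). clock=48
Op 13: insert a.com -> 10.0.0.7 (expiry=48+2=50). clock=48
Op 14: tick 10 -> clock=58. purged={a.com,b.com}
Op 15: tick 4 -> clock=62.
Op 16: insert a.com -> 10.0.0.4 (expiry=62+4=66). clock=62
Op 17: insert b.com -> 10.0.0.4 (expiry=62+5=67). clock=62
Op 18: insert b.com -> 10.0.0.1 (expiry=62+4=66). clock=62
Op 19: tick 12 -> clock=74. purged={a.com,b.com}
Op 20: tick 1 -> clock=75.
Op 21: tick 12 -> clock=87.
Op 22: insert a.com -> 10.0.0.4 (expiry=87+2=89). clock=87
lookup b.com: not in cache (expired or never inserted)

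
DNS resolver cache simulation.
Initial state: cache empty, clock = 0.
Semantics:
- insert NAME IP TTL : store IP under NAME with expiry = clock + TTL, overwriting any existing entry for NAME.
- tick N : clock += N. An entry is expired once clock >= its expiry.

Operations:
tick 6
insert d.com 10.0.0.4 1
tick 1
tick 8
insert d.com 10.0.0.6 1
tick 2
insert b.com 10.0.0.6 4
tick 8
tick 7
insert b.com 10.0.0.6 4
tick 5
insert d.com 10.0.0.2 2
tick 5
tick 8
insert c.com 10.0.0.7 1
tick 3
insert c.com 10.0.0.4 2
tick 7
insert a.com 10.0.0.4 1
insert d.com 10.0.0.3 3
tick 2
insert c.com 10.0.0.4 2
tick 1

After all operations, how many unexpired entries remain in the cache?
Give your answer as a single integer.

Answer: 1

Derivation:
Op 1: tick 6 -> clock=6.
Op 2: insert d.com -> 10.0.0.4 (expiry=6+1=7). clock=6
Op 3: tick 1 -> clock=7. purged={d.com}
Op 4: tick 8 -> clock=15.
Op 5: insert d.com -> 10.0.0.6 (expiry=15+1=16). clock=15
Op 6: tick 2 -> clock=17. purged={d.com}
Op 7: insert b.com -> 10.0.0.6 (expiry=17+4=21). clock=17
Op 8: tick 8 -> clock=25. purged={b.com}
Op 9: tick 7 -> clock=32.
Op 10: insert b.com -> 10.0.0.6 (expiry=32+4=36). clock=32
Op 11: tick 5 -> clock=37. purged={b.com}
Op 12: insert d.com -> 10.0.0.2 (expiry=37+2=39). clock=37
Op 13: tick 5 -> clock=42. purged={d.com}
Op 14: tick 8 -> clock=50.
Op 15: insert c.com -> 10.0.0.7 (expiry=50+1=51). clock=50
Op 16: tick 3 -> clock=53. purged={c.com}
Op 17: insert c.com -> 10.0.0.4 (expiry=53+2=55). clock=53
Op 18: tick 7 -> clock=60. purged={c.com}
Op 19: insert a.com -> 10.0.0.4 (expiry=60+1=61). clock=60
Op 20: insert d.com -> 10.0.0.3 (expiry=60+3=63). clock=60
Op 21: tick 2 -> clock=62. purged={a.com}
Op 22: insert c.com -> 10.0.0.4 (expiry=62+2=64). clock=62
Op 23: tick 1 -> clock=63. purged={d.com}
Final cache (unexpired): {c.com} -> size=1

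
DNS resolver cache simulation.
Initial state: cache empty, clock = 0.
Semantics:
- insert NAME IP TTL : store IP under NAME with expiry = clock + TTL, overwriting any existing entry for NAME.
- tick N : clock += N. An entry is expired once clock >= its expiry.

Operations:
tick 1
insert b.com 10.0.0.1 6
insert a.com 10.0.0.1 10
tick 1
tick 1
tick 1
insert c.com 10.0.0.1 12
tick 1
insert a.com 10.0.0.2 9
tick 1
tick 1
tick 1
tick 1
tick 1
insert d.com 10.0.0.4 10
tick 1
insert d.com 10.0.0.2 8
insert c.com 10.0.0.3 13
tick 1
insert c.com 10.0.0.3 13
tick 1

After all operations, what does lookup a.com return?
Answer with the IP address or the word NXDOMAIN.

Op 1: tick 1 -> clock=1.
Op 2: insert b.com -> 10.0.0.1 (expiry=1+6=7). clock=1
Op 3: insert a.com -> 10.0.0.1 (expiry=1+10=11). clock=1
Op 4: tick 1 -> clock=2.
Op 5: tick 1 -> clock=3.
Op 6: tick 1 -> clock=4.
Op 7: insert c.com -> 10.0.0.1 (expiry=4+12=16). clock=4
Op 8: tick 1 -> clock=5.
Op 9: insert a.com -> 10.0.0.2 (expiry=5+9=14). clock=5
Op 10: tick 1 -> clock=6.
Op 11: tick 1 -> clock=7. purged={b.com}
Op 12: tick 1 -> clock=8.
Op 13: tick 1 -> clock=9.
Op 14: tick 1 -> clock=10.
Op 15: insert d.com -> 10.0.0.4 (expiry=10+10=20). clock=10
Op 16: tick 1 -> clock=11.
Op 17: insert d.com -> 10.0.0.2 (expiry=11+8=19). clock=11
Op 18: insert c.com -> 10.0.0.3 (expiry=11+13=24). clock=11
Op 19: tick 1 -> clock=12.
Op 20: insert c.com -> 10.0.0.3 (expiry=12+13=25). clock=12
Op 21: tick 1 -> clock=13.
lookup a.com: present, ip=10.0.0.2 expiry=14 > clock=13

Answer: 10.0.0.2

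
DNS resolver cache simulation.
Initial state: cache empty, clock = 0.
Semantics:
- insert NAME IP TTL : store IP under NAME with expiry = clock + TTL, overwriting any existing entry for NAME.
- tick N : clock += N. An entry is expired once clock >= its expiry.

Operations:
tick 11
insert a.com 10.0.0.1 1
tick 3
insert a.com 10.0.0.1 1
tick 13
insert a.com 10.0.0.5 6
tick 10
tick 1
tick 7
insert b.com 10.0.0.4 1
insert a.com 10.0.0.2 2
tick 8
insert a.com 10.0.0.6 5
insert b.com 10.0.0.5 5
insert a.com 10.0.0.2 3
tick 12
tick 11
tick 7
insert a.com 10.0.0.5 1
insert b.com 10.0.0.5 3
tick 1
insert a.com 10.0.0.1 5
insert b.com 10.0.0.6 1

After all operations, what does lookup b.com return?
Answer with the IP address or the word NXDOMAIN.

Op 1: tick 11 -> clock=11.
Op 2: insert a.com -> 10.0.0.1 (expiry=11+1=12). clock=11
Op 3: tick 3 -> clock=14. purged={a.com}
Op 4: insert a.com -> 10.0.0.1 (expiry=14+1=15). clock=14
Op 5: tick 13 -> clock=27. purged={a.com}
Op 6: insert a.com -> 10.0.0.5 (expiry=27+6=33). clock=27
Op 7: tick 10 -> clock=37. purged={a.com}
Op 8: tick 1 -> clock=38.
Op 9: tick 7 -> clock=45.
Op 10: insert b.com -> 10.0.0.4 (expiry=45+1=46). clock=45
Op 11: insert a.com -> 10.0.0.2 (expiry=45+2=47). clock=45
Op 12: tick 8 -> clock=53. purged={a.com,b.com}
Op 13: insert a.com -> 10.0.0.6 (expiry=53+5=58). clock=53
Op 14: insert b.com -> 10.0.0.5 (expiry=53+5=58). clock=53
Op 15: insert a.com -> 10.0.0.2 (expiry=53+3=56). clock=53
Op 16: tick 12 -> clock=65. purged={a.com,b.com}
Op 17: tick 11 -> clock=76.
Op 18: tick 7 -> clock=83.
Op 19: insert a.com -> 10.0.0.5 (expiry=83+1=84). clock=83
Op 20: insert b.com -> 10.0.0.5 (expiry=83+3=86). clock=83
Op 21: tick 1 -> clock=84. purged={a.com}
Op 22: insert a.com -> 10.0.0.1 (expiry=84+5=89). clock=84
Op 23: insert b.com -> 10.0.0.6 (expiry=84+1=85). clock=84
lookup b.com: present, ip=10.0.0.6 expiry=85 > clock=84

Answer: 10.0.0.6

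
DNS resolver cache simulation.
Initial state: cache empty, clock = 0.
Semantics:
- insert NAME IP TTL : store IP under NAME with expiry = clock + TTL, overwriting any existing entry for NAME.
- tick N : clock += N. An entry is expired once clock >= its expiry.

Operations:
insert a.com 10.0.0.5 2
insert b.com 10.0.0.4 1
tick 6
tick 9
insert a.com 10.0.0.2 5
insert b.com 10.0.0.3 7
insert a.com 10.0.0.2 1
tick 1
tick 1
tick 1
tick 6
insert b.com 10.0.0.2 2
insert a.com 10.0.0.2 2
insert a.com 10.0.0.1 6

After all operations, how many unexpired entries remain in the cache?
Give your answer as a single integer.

Answer: 2

Derivation:
Op 1: insert a.com -> 10.0.0.5 (expiry=0+2=2). clock=0
Op 2: insert b.com -> 10.0.0.4 (expiry=0+1=1). clock=0
Op 3: tick 6 -> clock=6. purged={a.com,b.com}
Op 4: tick 9 -> clock=15.
Op 5: insert a.com -> 10.0.0.2 (expiry=15+5=20). clock=15
Op 6: insert b.com -> 10.0.0.3 (expiry=15+7=22). clock=15
Op 7: insert a.com -> 10.0.0.2 (expiry=15+1=16). clock=15
Op 8: tick 1 -> clock=16. purged={a.com}
Op 9: tick 1 -> clock=17.
Op 10: tick 1 -> clock=18.
Op 11: tick 6 -> clock=24. purged={b.com}
Op 12: insert b.com -> 10.0.0.2 (expiry=24+2=26). clock=24
Op 13: insert a.com -> 10.0.0.2 (expiry=24+2=26). clock=24
Op 14: insert a.com -> 10.0.0.1 (expiry=24+6=30). clock=24
Final cache (unexpired): {a.com,b.com} -> size=2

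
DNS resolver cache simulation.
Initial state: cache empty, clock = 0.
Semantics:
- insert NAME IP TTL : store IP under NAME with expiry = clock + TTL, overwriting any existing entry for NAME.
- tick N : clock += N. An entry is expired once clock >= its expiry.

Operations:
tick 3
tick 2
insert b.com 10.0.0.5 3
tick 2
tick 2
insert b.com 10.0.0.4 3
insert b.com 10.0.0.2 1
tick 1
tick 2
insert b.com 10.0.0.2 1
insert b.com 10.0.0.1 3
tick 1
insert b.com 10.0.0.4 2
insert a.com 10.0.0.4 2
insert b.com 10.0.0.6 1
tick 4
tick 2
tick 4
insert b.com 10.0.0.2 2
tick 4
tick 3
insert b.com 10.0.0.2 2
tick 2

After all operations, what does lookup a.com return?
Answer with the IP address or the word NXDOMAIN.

Op 1: tick 3 -> clock=3.
Op 2: tick 2 -> clock=5.
Op 3: insert b.com -> 10.0.0.5 (expiry=5+3=8). clock=5
Op 4: tick 2 -> clock=7.
Op 5: tick 2 -> clock=9. purged={b.com}
Op 6: insert b.com -> 10.0.0.4 (expiry=9+3=12). clock=9
Op 7: insert b.com -> 10.0.0.2 (expiry=9+1=10). clock=9
Op 8: tick 1 -> clock=10. purged={b.com}
Op 9: tick 2 -> clock=12.
Op 10: insert b.com -> 10.0.0.2 (expiry=12+1=13). clock=12
Op 11: insert b.com -> 10.0.0.1 (expiry=12+3=15). clock=12
Op 12: tick 1 -> clock=13.
Op 13: insert b.com -> 10.0.0.4 (expiry=13+2=15). clock=13
Op 14: insert a.com -> 10.0.0.4 (expiry=13+2=15). clock=13
Op 15: insert b.com -> 10.0.0.6 (expiry=13+1=14). clock=13
Op 16: tick 4 -> clock=17. purged={a.com,b.com}
Op 17: tick 2 -> clock=19.
Op 18: tick 4 -> clock=23.
Op 19: insert b.com -> 10.0.0.2 (expiry=23+2=25). clock=23
Op 20: tick 4 -> clock=27. purged={b.com}
Op 21: tick 3 -> clock=30.
Op 22: insert b.com -> 10.0.0.2 (expiry=30+2=32). clock=30
Op 23: tick 2 -> clock=32. purged={b.com}
lookup a.com: not in cache (expired or never inserted)

Answer: NXDOMAIN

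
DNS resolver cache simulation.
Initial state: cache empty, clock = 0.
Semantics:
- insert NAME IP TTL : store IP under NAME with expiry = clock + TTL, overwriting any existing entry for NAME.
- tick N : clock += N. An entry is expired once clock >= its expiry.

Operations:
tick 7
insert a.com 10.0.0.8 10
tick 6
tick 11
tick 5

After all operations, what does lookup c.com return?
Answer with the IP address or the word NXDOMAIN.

Op 1: tick 7 -> clock=7.
Op 2: insert a.com -> 10.0.0.8 (expiry=7+10=17). clock=7
Op 3: tick 6 -> clock=13.
Op 4: tick 11 -> clock=24. purged={a.com}
Op 5: tick 5 -> clock=29.
lookup c.com: not in cache (expired or never inserted)

Answer: NXDOMAIN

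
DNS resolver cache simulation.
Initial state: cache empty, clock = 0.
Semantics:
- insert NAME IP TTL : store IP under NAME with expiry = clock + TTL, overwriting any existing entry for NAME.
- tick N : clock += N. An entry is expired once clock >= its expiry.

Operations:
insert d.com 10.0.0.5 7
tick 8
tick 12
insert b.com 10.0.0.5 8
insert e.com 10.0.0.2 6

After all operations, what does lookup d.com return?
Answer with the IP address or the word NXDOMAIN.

Op 1: insert d.com -> 10.0.0.5 (expiry=0+7=7). clock=0
Op 2: tick 8 -> clock=8. purged={d.com}
Op 3: tick 12 -> clock=20.
Op 4: insert b.com -> 10.0.0.5 (expiry=20+8=28). clock=20
Op 5: insert e.com -> 10.0.0.2 (expiry=20+6=26). clock=20
lookup d.com: not in cache (expired or never inserted)

Answer: NXDOMAIN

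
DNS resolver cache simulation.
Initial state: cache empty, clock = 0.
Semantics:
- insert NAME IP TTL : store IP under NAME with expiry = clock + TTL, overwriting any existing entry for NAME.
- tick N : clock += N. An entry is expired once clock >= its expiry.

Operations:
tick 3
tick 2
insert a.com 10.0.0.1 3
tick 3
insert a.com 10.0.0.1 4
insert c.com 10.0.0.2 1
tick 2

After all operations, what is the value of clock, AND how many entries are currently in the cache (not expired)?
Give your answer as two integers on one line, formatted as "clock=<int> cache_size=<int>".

Op 1: tick 3 -> clock=3.
Op 2: tick 2 -> clock=5.
Op 3: insert a.com -> 10.0.0.1 (expiry=5+3=8). clock=5
Op 4: tick 3 -> clock=8. purged={a.com}
Op 5: insert a.com -> 10.0.0.1 (expiry=8+4=12). clock=8
Op 6: insert c.com -> 10.0.0.2 (expiry=8+1=9). clock=8
Op 7: tick 2 -> clock=10. purged={c.com}
Final clock = 10
Final cache (unexpired): {a.com} -> size=1

Answer: clock=10 cache_size=1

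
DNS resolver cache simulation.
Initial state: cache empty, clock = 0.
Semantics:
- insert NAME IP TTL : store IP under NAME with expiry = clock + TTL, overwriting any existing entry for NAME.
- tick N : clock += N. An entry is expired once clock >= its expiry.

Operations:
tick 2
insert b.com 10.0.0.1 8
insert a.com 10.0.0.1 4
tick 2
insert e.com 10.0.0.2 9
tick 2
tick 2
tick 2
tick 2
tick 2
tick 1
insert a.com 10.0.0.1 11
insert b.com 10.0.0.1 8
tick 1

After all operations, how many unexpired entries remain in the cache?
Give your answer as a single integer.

Answer: 2

Derivation:
Op 1: tick 2 -> clock=2.
Op 2: insert b.com -> 10.0.0.1 (expiry=2+8=10). clock=2
Op 3: insert a.com -> 10.0.0.1 (expiry=2+4=6). clock=2
Op 4: tick 2 -> clock=4.
Op 5: insert e.com -> 10.0.0.2 (expiry=4+9=13). clock=4
Op 6: tick 2 -> clock=6. purged={a.com}
Op 7: tick 2 -> clock=8.
Op 8: tick 2 -> clock=10. purged={b.com}
Op 9: tick 2 -> clock=12.
Op 10: tick 2 -> clock=14. purged={e.com}
Op 11: tick 1 -> clock=15.
Op 12: insert a.com -> 10.0.0.1 (expiry=15+11=26). clock=15
Op 13: insert b.com -> 10.0.0.1 (expiry=15+8=23). clock=15
Op 14: tick 1 -> clock=16.
Final cache (unexpired): {a.com,b.com} -> size=2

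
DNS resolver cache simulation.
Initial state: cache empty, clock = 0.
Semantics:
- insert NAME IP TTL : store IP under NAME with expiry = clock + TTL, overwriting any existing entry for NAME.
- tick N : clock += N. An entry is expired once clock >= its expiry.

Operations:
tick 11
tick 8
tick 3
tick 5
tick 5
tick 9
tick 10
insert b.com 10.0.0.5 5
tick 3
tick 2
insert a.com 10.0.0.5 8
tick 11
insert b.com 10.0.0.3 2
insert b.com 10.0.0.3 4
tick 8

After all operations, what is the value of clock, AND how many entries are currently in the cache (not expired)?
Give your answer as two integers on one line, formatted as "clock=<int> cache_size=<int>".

Op 1: tick 11 -> clock=11.
Op 2: tick 8 -> clock=19.
Op 3: tick 3 -> clock=22.
Op 4: tick 5 -> clock=27.
Op 5: tick 5 -> clock=32.
Op 6: tick 9 -> clock=41.
Op 7: tick 10 -> clock=51.
Op 8: insert b.com -> 10.0.0.5 (expiry=51+5=56). clock=51
Op 9: tick 3 -> clock=54.
Op 10: tick 2 -> clock=56. purged={b.com}
Op 11: insert a.com -> 10.0.0.5 (expiry=56+8=64). clock=56
Op 12: tick 11 -> clock=67. purged={a.com}
Op 13: insert b.com -> 10.0.0.3 (expiry=67+2=69). clock=67
Op 14: insert b.com -> 10.0.0.3 (expiry=67+4=71). clock=67
Op 15: tick 8 -> clock=75. purged={b.com}
Final clock = 75
Final cache (unexpired): {} -> size=0

Answer: clock=75 cache_size=0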